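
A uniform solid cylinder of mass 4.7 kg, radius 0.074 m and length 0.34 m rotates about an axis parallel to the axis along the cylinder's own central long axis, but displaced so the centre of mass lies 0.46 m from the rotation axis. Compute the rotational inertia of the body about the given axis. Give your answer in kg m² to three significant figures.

1.01

I_cm = (1/2)MR² = (1/2)(4.7)(0.074)² = 0.012869 kg m²; centre at d = 0.46 m, so the parallel axis theorem gives I = 0.012869 + (4.7)(0.46)² = 1.0074 kg m².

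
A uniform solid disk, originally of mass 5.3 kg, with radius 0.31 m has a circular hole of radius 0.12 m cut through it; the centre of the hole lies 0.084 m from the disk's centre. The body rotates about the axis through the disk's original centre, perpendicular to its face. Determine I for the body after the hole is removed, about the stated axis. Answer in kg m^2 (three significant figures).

Unpierced body about its centre: I₀ = (1/2)MR² = (1/2)(5.3)(0.31)² = 0.25467 kg m^2.
The removed disk has mass m = M·(r/R)² = (5.3)(0.12/0.31)² = 0.79417 kg (same uniform areal density).
Its moment of inertia about the rotation axis (parallel-axis theorem): I_hole = (1/2)mr² + md² = (1/2)(0.79417)(0.12)² + (0.79417)(0.084)² = 0.011322 kg m^2.
Treating the hole as negative mass, I = I₀ − I_hole = 0.25467 − 0.011322 = 0.24334 kg m^2.

0.243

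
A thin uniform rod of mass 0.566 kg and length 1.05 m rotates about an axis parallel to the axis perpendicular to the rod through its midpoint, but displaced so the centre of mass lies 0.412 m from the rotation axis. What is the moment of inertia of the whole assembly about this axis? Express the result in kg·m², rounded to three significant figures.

I_cm = (1/12)ML² = (1/12)(0.566)(1.05)² = 0.052001 kg·m²; centre at d = 0.412 m, so I = I_cm + Md² gives I = 0.052001 + (0.566)(0.412)² = 0.14808 kg·m².

0.148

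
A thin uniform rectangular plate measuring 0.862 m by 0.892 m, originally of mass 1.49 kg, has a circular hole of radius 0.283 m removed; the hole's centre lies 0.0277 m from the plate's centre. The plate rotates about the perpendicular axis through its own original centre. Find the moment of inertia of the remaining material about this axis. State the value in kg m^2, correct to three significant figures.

Unpierced body about its centre: I₀ = (1/12)M(a²+b²) = (1/12)(1.49)[(0.862)² + (0.892)²] = 0.19106 kg m^2.
The removed disk has mass m = M·πr²/(ab) = (1.49)·π(0.283)²/(0.862·0.892) = 0.48757 kg (same uniform areal density).
Its moment of inertia about the rotation axis (parallel-axis theorem): I_hole = (1/2)mr² + md² = (1/2)(0.48757)(0.283)² + (0.48757)(0.0277)² = 0.019899 kg m^2.
Treating the hole as negative mass, I = I₀ − I_hole = 0.19106 − 0.019899 = 0.17116 kg m^2.

0.171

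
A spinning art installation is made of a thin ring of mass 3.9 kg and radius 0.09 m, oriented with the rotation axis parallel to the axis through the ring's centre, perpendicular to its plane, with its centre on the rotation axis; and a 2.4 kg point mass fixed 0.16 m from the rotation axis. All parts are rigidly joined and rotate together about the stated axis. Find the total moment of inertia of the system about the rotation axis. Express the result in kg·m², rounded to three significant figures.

0.0930

Thin ring: I_cm = MR² = (3.9)(0.09)² = 0.03159 kg·m²; axis through the centre, so I = 0.03159 kg·m².
Point mass: I_cm = 0; centre at d = 0.16 m, so the parallel axis theorem gives I = 0 + (2.4)(0.16)² = 0.06144 kg·m².
Total I = 0.03159 + 0.06144 = 0.09303 kg·m².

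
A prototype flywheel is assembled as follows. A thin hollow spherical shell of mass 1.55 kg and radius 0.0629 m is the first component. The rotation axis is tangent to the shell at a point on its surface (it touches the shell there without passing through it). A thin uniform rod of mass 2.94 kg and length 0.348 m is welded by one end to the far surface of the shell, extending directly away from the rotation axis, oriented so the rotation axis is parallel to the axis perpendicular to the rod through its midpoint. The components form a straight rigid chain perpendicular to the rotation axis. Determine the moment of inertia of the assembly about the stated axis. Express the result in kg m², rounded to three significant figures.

Spherical shell: I_cm = (2/3)MR² = (2/3)(1.55)(0.0629)² = 0.0040883 kg m²; centre at d = 0.0629 m, so the parallel axis theorem gives I = 0.0040883 + (1.55)(0.0629)² = 0.010221 kg m².
Thin rod: I_cm = (1/12)ML² = (1/12)(2.94)(0.348)² = 0.02967 kg m²; centre at d = 0.0629 + 0.0629 + 0.174 = 0.2998 m, so the parallel axis theorem gives I = 0.02967 + (2.94)(0.2998)² = 0.29392 kg m².
Total I = 0.010221 + 0.29392 = 0.30414 kg m².

0.304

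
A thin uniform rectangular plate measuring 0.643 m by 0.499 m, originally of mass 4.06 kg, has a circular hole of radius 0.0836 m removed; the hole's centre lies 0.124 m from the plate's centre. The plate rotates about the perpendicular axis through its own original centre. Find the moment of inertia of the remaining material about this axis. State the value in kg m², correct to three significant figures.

0.219

Unpierced body about its centre: I₀ = (1/12)M(a²+b²) = (1/12)(4.06)[(0.643)² + (0.499)²] = 0.22413 kg m².
The removed disk has mass m = M·πr²/(ab) = (4.06)·π(0.0836)²/(0.643·0.499) = 0.27783 kg (same uniform areal density).
Its moment of inertia about the rotation axis (parallel-axis theorem): I_hole = (1/2)mr² + md² = (1/2)(0.27783)(0.0836)² + (0.27783)(0.124)² = 0.0052428 kg m².
Treating the hole as negative mass, I = I₀ − I_hole = 0.22413 − 0.0052428 = 0.21889 kg m².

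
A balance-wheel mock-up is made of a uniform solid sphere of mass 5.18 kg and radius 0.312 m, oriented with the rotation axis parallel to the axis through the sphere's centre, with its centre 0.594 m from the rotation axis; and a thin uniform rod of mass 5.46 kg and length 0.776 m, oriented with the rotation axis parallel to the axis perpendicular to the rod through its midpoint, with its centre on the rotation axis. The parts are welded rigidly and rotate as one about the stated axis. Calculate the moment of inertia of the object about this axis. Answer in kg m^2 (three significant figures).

Solid sphere: I_cm = (2/5)MR² = (2/5)(5.18)(0.312)² = 0.2017 kg m^2; centre at d = 0.594 m, so the parallel axis theorem gives I = 0.2017 + (5.18)(0.594)² = 2.0294 kg m^2.
Thin rod: I_cm = (1/12)ML² = (1/12)(5.46)(0.776)² = 0.27399 kg m^2; axis through the centre, so I = 0.27399 kg m^2.
Total I = 2.0294 + 0.27399 = 2.3034 kg m^2.

2.30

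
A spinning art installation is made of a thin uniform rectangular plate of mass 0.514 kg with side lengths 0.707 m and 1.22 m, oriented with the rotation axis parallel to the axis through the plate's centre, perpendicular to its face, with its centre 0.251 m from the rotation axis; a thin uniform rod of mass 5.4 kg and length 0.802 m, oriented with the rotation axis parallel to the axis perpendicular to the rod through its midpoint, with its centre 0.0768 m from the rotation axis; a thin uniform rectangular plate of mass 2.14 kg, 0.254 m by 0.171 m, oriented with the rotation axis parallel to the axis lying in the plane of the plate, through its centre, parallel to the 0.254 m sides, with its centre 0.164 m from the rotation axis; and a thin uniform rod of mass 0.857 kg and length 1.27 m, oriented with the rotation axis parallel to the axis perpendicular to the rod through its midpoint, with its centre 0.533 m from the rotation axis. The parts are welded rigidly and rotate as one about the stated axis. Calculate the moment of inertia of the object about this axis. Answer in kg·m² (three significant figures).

0.860

Rectangular plate: I_cm = (1/12)M(a²+b²) = (1/12)(0.514)[(0.707)² + (1.22)²] = 0.085163 kg·m²; centre at d = 0.251 m, so the parallel axis theorem gives I = 0.085163 + (0.514)(0.251)² = 0.11755 kg·m².
Thin rod: I_cm = (1/12)ML² = (1/12)(5.4)(0.802)² = 0.28944 kg·m²; centre at d = 0.0768 m, so the parallel axis theorem gives I = 0.28944 + (5.4)(0.0768)² = 0.32129 kg·m².
Rectangular plate: I_cm = (1/12)Mb² = (1/12)(2.14)(0.171)² = 0.0052146 kg·m²; centre at d = 0.164 m, so the parallel axis theorem gives I = 0.0052146 + (2.14)(0.164)² = 0.062772 kg·m².
Thin rod: I_cm = (1/12)ML² = (1/12)(0.857)(1.27)² = 0.11519 kg·m²; centre at d = 0.533 m, so the parallel axis theorem gives I = 0.11519 + (0.857)(0.533)² = 0.35865 kg·m².
Total I = 0.11755 + 0.32129 + 0.062772 + 0.35865 = 0.86026 kg·m².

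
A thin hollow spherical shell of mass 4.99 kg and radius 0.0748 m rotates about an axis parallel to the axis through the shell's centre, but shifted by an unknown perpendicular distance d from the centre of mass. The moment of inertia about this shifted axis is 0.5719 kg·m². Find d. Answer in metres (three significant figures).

About the centre-of-mass axis, I_cm = (2/3)MR² = (2/3)(4.99)(0.0748)² = 0.018613 kg·m².
Parallel axis theorem: I = I_cm + Md², so Md² = 0.5719 − 0.018613 = 0.55329 kg·m².
d = √(0.55329 / 4.99) = 0.33299 m.

0.333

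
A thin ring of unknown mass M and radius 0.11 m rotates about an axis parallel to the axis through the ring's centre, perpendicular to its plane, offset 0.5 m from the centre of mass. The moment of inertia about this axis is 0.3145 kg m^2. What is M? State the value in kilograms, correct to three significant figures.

1.20

I = I_cm + Md² = MR² + Md² = M·[1·(0.11)² + (0.5)²] = M·0.2621.
So M = 0.3145 / 0.2621 = 1.1999 kg.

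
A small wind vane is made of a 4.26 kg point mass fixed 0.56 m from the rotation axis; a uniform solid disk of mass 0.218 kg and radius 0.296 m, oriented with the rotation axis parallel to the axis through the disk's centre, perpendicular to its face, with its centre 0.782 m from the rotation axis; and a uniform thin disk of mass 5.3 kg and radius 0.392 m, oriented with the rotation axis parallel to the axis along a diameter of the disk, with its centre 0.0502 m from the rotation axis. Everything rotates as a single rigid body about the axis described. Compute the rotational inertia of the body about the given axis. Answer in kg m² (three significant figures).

1.70

Point mass: I_cm = 0; centre at d = 0.56 m, so the parallel axis theorem gives I = 0 + (4.26)(0.56)² = 1.3359 kg m².
Solid disk: I_cm = (1/2)MR² = (1/2)(0.218)(0.296)² = 0.0095501 kg m²; centre at d = 0.782 m, so the parallel axis theorem gives I = 0.0095501 + (0.218)(0.782)² = 0.14286 kg m².
Thin disk: I_cm = (1/4)MR² = (1/4)(5.3)(0.392)² = 0.2036 kg m²; centre at d = 0.0502 m, so the parallel axis theorem gives I = 0.2036 + (5.3)(0.0502)² = 0.21696 kg m².
Total I = 1.3359 + 0.14286 + 0.21696 = 1.6958 kg m².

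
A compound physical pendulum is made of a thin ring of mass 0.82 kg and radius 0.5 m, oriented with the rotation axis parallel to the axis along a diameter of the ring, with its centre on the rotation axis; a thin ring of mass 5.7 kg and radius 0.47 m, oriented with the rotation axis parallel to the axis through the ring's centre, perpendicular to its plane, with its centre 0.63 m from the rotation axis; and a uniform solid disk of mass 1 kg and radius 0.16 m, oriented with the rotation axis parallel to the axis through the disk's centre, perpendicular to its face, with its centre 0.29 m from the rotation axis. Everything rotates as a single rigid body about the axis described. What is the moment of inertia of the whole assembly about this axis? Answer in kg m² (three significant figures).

3.72

Thin ring: I_cm = (1/2)MR² = (1/2)(0.82)(0.5)² = 0.1025 kg m²; axis through the centre, so I = 0.1025 kg m².
Thin ring: I_cm = MR² = (5.7)(0.47)² = 1.2591 kg m²; centre at d = 0.63 m, so I = I_cm + Md² gives I = 1.2591 + (5.7)(0.63)² = 3.5215 kg m².
Solid disk: I_cm = (1/2)MR² = (1/2)(1)(0.16)² = 0.0128 kg m²; centre at d = 0.29 m, so I = I_cm + Md² gives I = 0.0128 + (1)(0.29)² = 0.0969 kg m².
Total I = 0.1025 + 3.5215 + 0.0969 = 3.7209 kg m².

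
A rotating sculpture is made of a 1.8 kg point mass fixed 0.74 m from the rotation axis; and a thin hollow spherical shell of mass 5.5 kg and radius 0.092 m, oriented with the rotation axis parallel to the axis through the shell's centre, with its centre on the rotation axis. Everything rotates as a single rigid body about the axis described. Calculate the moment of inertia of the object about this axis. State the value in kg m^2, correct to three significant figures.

Point mass: I_cm = 0; centre at d = 0.74 m, so the parallel axis theorem gives I = 0 + (1.8)(0.74)² = 0.98568 kg m^2.
Spherical shell: I_cm = (2/3)MR² = (2/3)(5.5)(0.092)² = 0.031035 kg m^2; axis through the centre, so I = 0.031035 kg m^2.
Total I = 0.98568 + 0.031035 = 1.0167 kg m^2.

1.02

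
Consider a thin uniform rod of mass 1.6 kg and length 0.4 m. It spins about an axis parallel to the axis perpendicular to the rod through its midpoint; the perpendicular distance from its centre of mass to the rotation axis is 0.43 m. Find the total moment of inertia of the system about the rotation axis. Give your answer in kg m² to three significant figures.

0.317

I_cm = (1/12)ML² = (1/12)(1.6)(0.4)² = 0.021333 kg m²; centre at d = 0.43 m, so the parallel axis theorem gives I = 0.021333 + (1.6)(0.43)² = 0.31717 kg m².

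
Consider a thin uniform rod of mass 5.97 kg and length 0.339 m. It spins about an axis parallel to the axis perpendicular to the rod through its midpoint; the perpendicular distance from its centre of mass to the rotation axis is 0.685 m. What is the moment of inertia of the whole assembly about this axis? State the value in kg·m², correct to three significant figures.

I_cm = (1/12)ML² = (1/12)(5.97)(0.339)² = 0.057173 kg·m²; centre at d = 0.685 m, so the parallel axis theorem gives I = 0.057173 + (5.97)(0.685)² = 2.8584 kg·m².

2.86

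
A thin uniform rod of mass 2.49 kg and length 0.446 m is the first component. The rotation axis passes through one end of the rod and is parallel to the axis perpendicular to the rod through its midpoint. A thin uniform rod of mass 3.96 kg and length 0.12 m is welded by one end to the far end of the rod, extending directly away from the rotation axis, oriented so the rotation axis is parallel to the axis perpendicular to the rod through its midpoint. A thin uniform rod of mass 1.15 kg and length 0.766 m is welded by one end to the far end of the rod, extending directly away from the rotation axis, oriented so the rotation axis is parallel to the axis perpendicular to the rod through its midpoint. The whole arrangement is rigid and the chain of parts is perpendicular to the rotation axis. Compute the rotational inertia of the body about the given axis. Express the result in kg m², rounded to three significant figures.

2.28

Thin rod: I_cm = (1/12)ML² = (1/12)(2.49)(0.446)² = 0.041275 kg m²; centre at d = 0.223 m, so I = I_cm + Md² gives I = 0.041275 + (2.49)(0.223)² = 0.1651 kg m².
Thin rod: I_cm = (1/12)ML² = (1/12)(3.96)(0.12)² = 0.004752 kg m²; centre at d = 0.223 + 0.223 + 0.06 = 0.506 m, so I = I_cm + Md² gives I = 0.004752 + (3.96)(0.506)² = 1.0187 kg m².
Thin rod: I_cm = (1/12)ML² = (1/12)(1.15)(0.766)² = 0.056231 kg m²; centre at d = 0.223 + 0.223 + 0.06 + 0.06 + 0.383 = 0.949 m, so I = I_cm + Md² gives I = 0.056231 + (1.15)(0.949)² = 1.0919 kg m².
Total I = 0.1651 + 1.0187 + 1.0919 = 2.2757 kg m².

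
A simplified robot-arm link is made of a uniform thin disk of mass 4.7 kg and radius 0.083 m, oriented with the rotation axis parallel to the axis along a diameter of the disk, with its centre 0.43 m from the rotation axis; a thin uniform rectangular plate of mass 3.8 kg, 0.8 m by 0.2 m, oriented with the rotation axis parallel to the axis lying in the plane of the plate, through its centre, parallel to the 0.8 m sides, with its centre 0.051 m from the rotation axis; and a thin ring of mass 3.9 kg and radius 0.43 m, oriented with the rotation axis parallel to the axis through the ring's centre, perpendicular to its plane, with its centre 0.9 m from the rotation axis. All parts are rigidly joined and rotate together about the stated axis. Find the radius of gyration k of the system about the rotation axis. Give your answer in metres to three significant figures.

0.621

Thin disk: I_cm = (1/4)MR² = (1/4)(4.7)(0.083)² = 0.0080946 kg m^2; centre at d = 0.43 m, so I = I_cm + Md² gives I = 0.0080946 + (4.7)(0.43)² = 0.87712 kg m^2.
Rectangular plate: I_cm = (1/12)Mb² = (1/12)(3.8)(0.2)² = 0.012667 kg m^2; centre at d = 0.051 m, so I = I_cm + Md² gives I = 0.012667 + (3.8)(0.051)² = 0.02255 kg m^2.
Thin ring: I_cm = MR² = (3.9)(0.43)² = 0.72111 kg m^2; centre at d = 0.9 m, so I = I_cm + Md² gives I = 0.72111 + (3.9)(0.9)² = 3.8801 kg m^2.
Total I = 4.7798 kg m^2; total mass M = 12.4 kg.
k = √(I/M) = √(4.7798/12.4) = 0.62086 m.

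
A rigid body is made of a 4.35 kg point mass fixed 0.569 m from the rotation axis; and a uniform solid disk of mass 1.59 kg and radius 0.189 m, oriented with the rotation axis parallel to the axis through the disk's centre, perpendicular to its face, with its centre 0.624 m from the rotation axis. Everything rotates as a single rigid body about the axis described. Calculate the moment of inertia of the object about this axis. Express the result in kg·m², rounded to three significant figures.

2.06

Point mass: I_cm = 0; centre at d = 0.569 m, so I = I_cm + Md² gives I = 0 + (4.35)(0.569)² = 1.4084 kg·m².
Solid disk: I_cm = (1/2)MR² = (1/2)(1.59)(0.189)² = 0.028398 kg·m²; centre at d = 0.624 m, so I = I_cm + Md² gives I = 0.028398 + (1.59)(0.624)² = 0.64751 kg·m².
Total I = 1.4084 + 0.64751 = 2.0559 kg·m².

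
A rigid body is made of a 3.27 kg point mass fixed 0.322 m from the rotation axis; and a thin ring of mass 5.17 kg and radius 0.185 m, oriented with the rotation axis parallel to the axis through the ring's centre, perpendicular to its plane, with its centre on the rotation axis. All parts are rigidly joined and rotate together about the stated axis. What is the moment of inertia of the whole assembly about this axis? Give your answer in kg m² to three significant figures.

0.516

Point mass: I_cm = 0; centre at d = 0.322 m, so I = I_cm + Md² gives I = 0 + (3.27)(0.322)² = 0.33905 kg m².
Thin ring: I_cm = MR² = (5.17)(0.185)² = 0.17694 kg m²; axis through the centre, so I = 0.17694 kg m².
Total I = 0.33905 + 0.17694 = 0.51599 kg m².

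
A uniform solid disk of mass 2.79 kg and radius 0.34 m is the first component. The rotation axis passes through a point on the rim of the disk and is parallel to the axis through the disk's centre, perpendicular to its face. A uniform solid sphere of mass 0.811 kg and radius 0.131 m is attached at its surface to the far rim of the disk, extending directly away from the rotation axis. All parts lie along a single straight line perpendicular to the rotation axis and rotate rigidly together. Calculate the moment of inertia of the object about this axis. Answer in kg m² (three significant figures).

1.02

Solid disk: I_cm = (1/2)MR² = (1/2)(2.79)(0.34)² = 0.16126 kg m²; centre at d = 0.34 m, so I = I_cm + Md² gives I = 0.16126 + (2.79)(0.34)² = 0.48379 kg m².
Solid sphere: I_cm = (2/5)MR² = (2/5)(0.811)(0.131)² = 0.005567 kg m²; centre at d = 0.34 + 0.34 + 0.131 = 0.811 m, so I = I_cm + Md² gives I = 0.005567 + (0.811)(0.811)² = 0.53898 kg m².
Total I = 0.48379 + 0.53898 = 1.0228 kg m².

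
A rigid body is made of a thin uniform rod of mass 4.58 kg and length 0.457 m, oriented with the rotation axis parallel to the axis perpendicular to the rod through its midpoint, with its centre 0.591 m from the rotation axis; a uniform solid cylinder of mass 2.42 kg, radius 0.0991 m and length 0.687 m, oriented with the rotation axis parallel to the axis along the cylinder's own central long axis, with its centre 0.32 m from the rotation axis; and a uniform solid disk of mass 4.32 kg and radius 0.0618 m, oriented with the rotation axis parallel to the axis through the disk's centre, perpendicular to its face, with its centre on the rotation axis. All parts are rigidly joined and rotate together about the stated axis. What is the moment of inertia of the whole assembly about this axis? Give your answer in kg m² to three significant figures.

1.95

Thin rod: I_cm = (1/12)ML² = (1/12)(4.58)(0.457)² = 0.079711 kg m²; centre at d = 0.591 m, so the parallel axis theorem gives I = 0.079711 + (4.58)(0.591)² = 1.6794 kg m².
Solid cylinder: I_cm = (1/2)MR² = (1/2)(2.42)(0.0991)² = 0.011883 kg m²; centre at d = 0.32 m, so the parallel axis theorem gives I = 0.011883 + (2.42)(0.32)² = 0.25969 kg m².
Solid disk: I_cm = (1/2)MR² = (1/2)(4.32)(0.0618)² = 0.0082496 kg m²; axis through the centre, so I = 0.0082496 kg m².
Total I = 1.6794 + 0.25969 + 0.0082496 = 1.9474 kg m².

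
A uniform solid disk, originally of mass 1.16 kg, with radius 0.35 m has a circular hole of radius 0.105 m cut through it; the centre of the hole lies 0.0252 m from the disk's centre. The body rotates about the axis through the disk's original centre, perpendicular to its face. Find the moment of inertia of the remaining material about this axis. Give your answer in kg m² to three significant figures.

Unpierced body about its centre: I₀ = (1/2)MR² = (1/2)(1.16)(0.35)² = 0.07105 kg m².
The removed disk has mass m = M·(r/R)² = (1.16)(0.105/0.35)² = 0.1044 kg (same uniform areal density).
Its moment of inertia about the rotation axis (parallel-axis theorem): I_hole = (1/2)mr² + md² = (1/2)(0.1044)(0.105)² + (0.1044)(0.0252)² = 0.0006418 kg m².
Treating the hole as negative mass, I = I₀ − I_hole = 0.07105 − 0.0006418 = 0.070408 kg m².

0.0704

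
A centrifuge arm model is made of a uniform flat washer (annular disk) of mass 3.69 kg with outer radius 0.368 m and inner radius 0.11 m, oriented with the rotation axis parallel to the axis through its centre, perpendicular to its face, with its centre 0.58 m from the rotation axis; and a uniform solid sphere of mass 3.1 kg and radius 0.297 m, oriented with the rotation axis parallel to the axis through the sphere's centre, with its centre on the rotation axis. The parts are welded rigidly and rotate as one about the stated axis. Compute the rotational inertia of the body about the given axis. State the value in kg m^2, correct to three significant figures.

Annular disk: I_cm = (1/2)M(R²+r²) = (1/2)(3.69)[(0.368)² + (0.11)²] = 0.27218 kg m^2; centre at d = 0.58 m, so the parallel axis theorem gives I = 0.27218 + (3.69)(0.58)² = 1.5135 kg m^2.
Solid sphere: I_cm = (2/5)MR² = (2/5)(3.1)(0.297)² = 0.10938 kg m^2; axis through the centre, so I = 0.10938 kg m^2.
Total I = 1.5135 + 0.10938 = 1.6229 kg m^2.

1.62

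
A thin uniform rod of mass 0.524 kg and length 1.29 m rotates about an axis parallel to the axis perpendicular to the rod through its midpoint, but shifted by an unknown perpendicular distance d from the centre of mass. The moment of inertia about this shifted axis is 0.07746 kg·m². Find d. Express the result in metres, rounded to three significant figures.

0.0957

About the centre-of-mass axis, I_cm = (1/12)ML² = (1/12)(0.524)(1.29)² = 0.072666 kg·m².
Parallel axis theorem: I = I_cm + Md², so Md² = 0.07746 − 0.072666 = 0.0047943 kg·m².
d = √(0.0047943 / 0.524) = 0.095653 m.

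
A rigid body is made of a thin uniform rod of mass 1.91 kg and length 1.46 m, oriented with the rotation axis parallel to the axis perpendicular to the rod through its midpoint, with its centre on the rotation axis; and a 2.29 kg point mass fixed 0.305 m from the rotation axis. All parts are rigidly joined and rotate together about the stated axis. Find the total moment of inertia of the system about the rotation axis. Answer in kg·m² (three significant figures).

0.552

Thin rod: I_cm = (1/12)ML² = (1/12)(1.91)(1.46)² = 0.33928 kg·m²; axis through the centre, so I = 0.33928 kg·m².
Point mass: I_cm = 0; centre at d = 0.305 m, so I = I_cm + Md² gives I = 0 + (2.29)(0.305)² = 0.21303 kg·m².
Total I = 0.33928 + 0.21303 = 0.55231 kg·m².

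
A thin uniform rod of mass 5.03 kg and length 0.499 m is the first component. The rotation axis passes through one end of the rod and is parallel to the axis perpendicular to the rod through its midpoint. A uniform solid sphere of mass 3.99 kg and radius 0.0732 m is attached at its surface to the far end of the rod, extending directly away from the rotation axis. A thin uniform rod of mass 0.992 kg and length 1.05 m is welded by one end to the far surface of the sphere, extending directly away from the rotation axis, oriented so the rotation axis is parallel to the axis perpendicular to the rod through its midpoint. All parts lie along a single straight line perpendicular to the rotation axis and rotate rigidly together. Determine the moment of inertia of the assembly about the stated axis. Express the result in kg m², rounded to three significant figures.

3.18

Thin rod: I_cm = (1/12)ML² = (1/12)(5.03)(0.499)² = 0.10437 kg m²; centre at d = 0.2495 m, so the parallel axis theorem gives I = 0.10437 + (5.03)(0.2495)² = 0.41749 kg m².
Solid sphere: I_cm = (2/5)MR² = (2/5)(3.99)(0.0732)² = 0.0085518 kg m²; centre at d = 0.2495 + 0.2495 + 0.0732 = 0.5722 m, so the parallel axis theorem gives I = 0.0085518 + (3.99)(0.5722)² = 1.3149 kg m².
Thin rod: I_cm = (1/12)ML² = (1/12)(0.992)(1.05)² = 0.09114 kg m²; centre at d = 0.2495 + 0.2495 + 0.0732 + 0.0732 + 0.525 = 1.1704 m, so the parallel axis theorem gives I = 0.09114 + (0.992)(1.1704)² = 1.45 kg m².
Total I = 0.41749 + 1.3149 + 1.45 = 3.1824 kg m².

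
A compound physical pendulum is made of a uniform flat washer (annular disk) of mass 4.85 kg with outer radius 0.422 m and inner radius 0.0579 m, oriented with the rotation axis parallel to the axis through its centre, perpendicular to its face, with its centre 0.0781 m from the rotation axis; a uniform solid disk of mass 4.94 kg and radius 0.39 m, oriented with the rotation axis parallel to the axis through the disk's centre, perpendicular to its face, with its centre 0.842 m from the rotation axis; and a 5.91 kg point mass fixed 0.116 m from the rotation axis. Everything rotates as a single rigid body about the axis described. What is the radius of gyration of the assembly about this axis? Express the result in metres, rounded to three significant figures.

0.531

Annular disk: I_cm = (1/2)M(R²+r²) = (1/2)(4.85)[(0.422)² + (0.0579)²] = 0.43998 kg m²; centre at d = 0.0781 m, so the parallel axis theorem gives I = 0.43998 + (4.85)(0.0781)² = 0.46957 kg m².
Solid disk: I_cm = (1/2)MR² = (1/2)(4.94)(0.39)² = 0.37569 kg m²; centre at d = 0.842 m, so the parallel axis theorem gives I = 0.37569 + (4.94)(0.842)² = 3.878 kg m².
Point mass: I_cm = 0; centre at d = 0.116 m, so the parallel axis theorem gives I = 0 + (5.91)(0.116)² = 0.079525 kg m².
Total I = 4.4271 kg m²; total mass M = 15.7 kg.
k = √(I/M) = √(4.4271/15.7) = 0.53102 m.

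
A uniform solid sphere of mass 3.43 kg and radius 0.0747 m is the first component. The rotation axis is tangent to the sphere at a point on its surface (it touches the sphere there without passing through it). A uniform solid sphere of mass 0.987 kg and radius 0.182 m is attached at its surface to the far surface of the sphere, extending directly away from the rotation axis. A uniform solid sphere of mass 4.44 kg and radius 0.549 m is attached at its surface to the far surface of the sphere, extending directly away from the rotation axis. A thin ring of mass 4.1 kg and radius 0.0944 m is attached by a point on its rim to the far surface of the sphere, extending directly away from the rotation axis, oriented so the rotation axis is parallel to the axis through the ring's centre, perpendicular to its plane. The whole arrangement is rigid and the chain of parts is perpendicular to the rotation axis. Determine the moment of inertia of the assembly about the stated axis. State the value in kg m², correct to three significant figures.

17.7

Solid sphere: I_cm = (2/5)MR² = (2/5)(3.43)(0.0747)² = 0.0076559 kg m²; centre at d = 0.0747 m, so I = I_cm + Md² gives I = 0.0076559 + (3.43)(0.0747)² = 0.026796 kg m².
Solid sphere: I_cm = (2/5)MR² = (2/5)(0.987)(0.182)² = 0.013077 kg m²; centre at d = 0.0747 + 0.0747 + 0.182 = 0.3314 m, so I = I_cm + Md² gives I = 0.013077 + (0.987)(0.3314)² = 0.12148 kg m².
Solid sphere: I_cm = (2/5)MR² = (2/5)(4.44)(0.549)² = 0.53529 kg m²; centre at d = 0.0747 + 0.0747 + 0.182 + 0.182 + 0.549 = 1.0624 m, so I = I_cm + Md² gives I = 0.53529 + (4.44)(1.0624)² = 5.5467 kg m².
Thin ring: I_cm = MR² = (4.1)(0.0944)² = 0.036537 kg m²; centre at d = 0.0747 + 0.0747 + 0.182 + 0.182 + 0.549 + 0.549 + 0.0944 = 1.7058 m, so I = I_cm + Md² gives I = 0.036537 + (4.1)(1.7058)² = 11.967 kg m².
Total I = 0.026796 + 0.12148 + 5.5467 + 11.967 = 17.661 kg m².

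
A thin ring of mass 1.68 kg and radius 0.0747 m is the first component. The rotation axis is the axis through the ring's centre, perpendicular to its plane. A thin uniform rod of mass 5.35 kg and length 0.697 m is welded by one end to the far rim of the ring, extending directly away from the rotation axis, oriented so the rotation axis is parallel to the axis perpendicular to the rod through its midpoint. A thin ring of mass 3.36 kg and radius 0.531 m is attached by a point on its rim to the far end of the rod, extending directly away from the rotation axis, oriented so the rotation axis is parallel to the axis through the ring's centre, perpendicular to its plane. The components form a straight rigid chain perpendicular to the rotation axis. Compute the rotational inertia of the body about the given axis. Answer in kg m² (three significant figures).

7.83

Thin ring: I_cm = MR² = (1.68)(0.0747)² = 0.0093746 kg m²; axis through the centre, so I = 0.0093746 kg m².
Thin rod: I_cm = (1/12)ML² = (1/12)(5.35)(0.697)² = 0.21659 kg m²; centre at d = 0.0747 + 0.3485 = 0.4232 m, so the parallel axis theorem gives I = 0.21659 + (5.35)(0.4232)² = 1.1748 kg m².
Thin ring: I_cm = MR² = (3.36)(0.531)² = 0.94739 kg m²; centre at d = 0.0747 + 0.3485 + 0.3485 + 0.531 = 1.3027 m, so the parallel axis theorem gives I = 0.94739 + (3.36)(1.3027)² = 6.6494 kg m².
Total I = 0.0093746 + 1.1748 + 6.6494 = 7.8335 kg m².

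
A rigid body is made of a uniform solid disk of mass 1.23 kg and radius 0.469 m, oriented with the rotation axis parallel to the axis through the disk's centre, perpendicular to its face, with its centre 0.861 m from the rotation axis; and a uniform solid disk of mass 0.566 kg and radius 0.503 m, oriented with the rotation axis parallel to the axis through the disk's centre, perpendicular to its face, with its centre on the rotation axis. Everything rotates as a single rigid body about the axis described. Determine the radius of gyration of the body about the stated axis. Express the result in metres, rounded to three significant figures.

0.789

Solid disk: I_cm = (1/2)MR² = (1/2)(1.23)(0.469)² = 0.13528 kg m²; centre at d = 0.861 m, so I = I_cm + Md² gives I = 0.13528 + (1.23)(0.861)² = 1.0471 kg m².
Solid disk: I_cm = (1/2)MR² = (1/2)(0.566)(0.503)² = 0.071602 kg m²; axis through the centre, so I = 0.071602 kg m².
Total I = 1.1187 kg m²; total mass M = 1.796 kg.
k = √(I/M) = √(1.1187/1.796) = 0.78923 m.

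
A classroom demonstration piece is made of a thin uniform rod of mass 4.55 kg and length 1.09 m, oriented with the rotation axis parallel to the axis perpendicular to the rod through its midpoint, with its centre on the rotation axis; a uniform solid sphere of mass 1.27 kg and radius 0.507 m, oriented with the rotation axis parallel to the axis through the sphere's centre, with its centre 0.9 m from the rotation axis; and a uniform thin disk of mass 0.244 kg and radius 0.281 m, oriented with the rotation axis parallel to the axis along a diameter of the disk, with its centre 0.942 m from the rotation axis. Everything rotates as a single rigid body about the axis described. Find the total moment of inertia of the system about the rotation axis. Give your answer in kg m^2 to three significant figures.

Thin rod: I_cm = (1/12)ML² = (1/12)(4.55)(1.09)² = 0.45049 kg m^2; axis through the centre, so I = 0.45049 kg m^2.
Solid sphere: I_cm = (2/5)MR² = (2/5)(1.27)(0.507)² = 0.13058 kg m^2; centre at d = 0.9 m, so the parallel axis theorem gives I = 0.13058 + (1.27)(0.9)² = 1.1593 kg m^2.
Thin disk: I_cm = (1/4)MR² = (1/4)(0.244)(0.281)² = 0.0048166 kg m^2; centre at d = 0.942 m, so the parallel axis theorem gives I = 0.0048166 + (0.244)(0.942)² = 0.22133 kg m^2.
Total I = 0.45049 + 1.1593 + 0.22133 = 1.8311 kg m^2.

1.83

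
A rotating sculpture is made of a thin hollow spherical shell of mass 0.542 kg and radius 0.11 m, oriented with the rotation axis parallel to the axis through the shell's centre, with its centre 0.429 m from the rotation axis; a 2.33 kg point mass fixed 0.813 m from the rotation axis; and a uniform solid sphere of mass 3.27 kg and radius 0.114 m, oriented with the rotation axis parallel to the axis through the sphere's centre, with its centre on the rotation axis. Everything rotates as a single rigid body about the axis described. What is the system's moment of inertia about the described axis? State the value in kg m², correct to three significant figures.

1.66

Spherical shell: I_cm = (2/3)MR² = (2/3)(0.542)(0.11)² = 0.0043721 kg m²; centre at d = 0.429 m, so the parallel axis theorem gives I = 0.0043721 + (0.542)(0.429)² = 0.10412 kg m².
Point mass: I_cm = 0; centre at d = 0.813 m, so the parallel axis theorem gives I = 0 + (2.33)(0.813)² = 1.5401 kg m².
Solid sphere: I_cm = (2/5)MR² = (2/5)(3.27)(0.114)² = 0.016999 kg m²; axis through the centre, so I = 0.016999 kg m².
Total I = 0.10412 + 1.5401 + 0.016999 = 1.6612 kg m².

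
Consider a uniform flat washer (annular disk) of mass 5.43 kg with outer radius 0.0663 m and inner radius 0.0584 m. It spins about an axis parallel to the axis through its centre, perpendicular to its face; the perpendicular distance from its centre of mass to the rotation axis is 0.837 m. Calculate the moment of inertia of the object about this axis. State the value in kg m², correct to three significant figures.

3.83

I_cm = (1/2)M(R²+r²) = (1/2)(5.43)[(0.0663)² + (0.0584)²] = 0.021194 kg m²; centre at d = 0.837 m, so the parallel axis theorem gives I = 0.021194 + (5.43)(0.837)² = 3.8253 kg m².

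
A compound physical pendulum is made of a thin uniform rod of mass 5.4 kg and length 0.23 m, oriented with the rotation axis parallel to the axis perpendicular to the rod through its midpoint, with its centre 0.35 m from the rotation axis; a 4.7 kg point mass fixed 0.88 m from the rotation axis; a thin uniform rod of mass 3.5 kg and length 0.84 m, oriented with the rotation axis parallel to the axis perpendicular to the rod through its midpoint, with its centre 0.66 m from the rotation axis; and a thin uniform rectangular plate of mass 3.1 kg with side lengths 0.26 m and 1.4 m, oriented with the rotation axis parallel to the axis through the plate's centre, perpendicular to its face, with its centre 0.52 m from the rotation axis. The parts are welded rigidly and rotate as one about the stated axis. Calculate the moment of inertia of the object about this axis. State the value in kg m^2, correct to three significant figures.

7.42

Thin rod: I_cm = (1/12)ML² = (1/12)(5.4)(0.23)² = 0.023805 kg m^2; centre at d = 0.35 m, so the parallel axis theorem gives I = 0.023805 + (5.4)(0.35)² = 0.6853 kg m^2.
Point mass: I_cm = 0; centre at d = 0.88 m, so the parallel axis theorem gives I = 0 + (4.7)(0.88)² = 3.6397 kg m^2.
Thin rod: I_cm = (1/12)ML² = (1/12)(3.5)(0.84)² = 0.2058 kg m^2; centre at d = 0.66 m, so the parallel axis theorem gives I = 0.2058 + (3.5)(0.66)² = 1.7304 kg m^2.
Rectangular plate: I_cm = (1/12)M(a²+b²) = (1/12)(3.1)[(0.26)² + (1.4)²] = 0.5238 kg m^2; centre at d = 0.52 m, so the parallel axis theorem gives I = 0.5238 + (3.1)(0.52)² = 1.362 kg m^2.
Total I = 0.6853 + 3.6397 + 1.7304 + 1.362 = 7.4174 kg m^2.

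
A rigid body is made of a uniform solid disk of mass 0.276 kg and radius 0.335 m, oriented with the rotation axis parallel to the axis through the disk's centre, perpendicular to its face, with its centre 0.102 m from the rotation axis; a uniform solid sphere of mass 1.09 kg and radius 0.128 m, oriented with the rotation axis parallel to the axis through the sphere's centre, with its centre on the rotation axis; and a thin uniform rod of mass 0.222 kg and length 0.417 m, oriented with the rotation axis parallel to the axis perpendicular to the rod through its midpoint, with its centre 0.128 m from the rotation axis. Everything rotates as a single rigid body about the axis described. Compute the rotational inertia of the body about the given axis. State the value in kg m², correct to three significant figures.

0.0324

Solid disk: I_cm = (1/2)MR² = (1/2)(0.276)(0.335)² = 0.015487 kg m²; centre at d = 0.102 m, so I = I_cm + Md² gives I = 0.015487 + (0.276)(0.102)² = 0.018359 kg m².
Solid sphere: I_cm = (2/5)MR² = (2/5)(1.09)(0.128)² = 0.0071434 kg m²; axis through the centre, so I = 0.0071434 kg m².
Thin rod: I_cm = (1/12)ML² = (1/12)(0.222)(0.417)² = 0.0032169 kg m²; centre at d = 0.128 m, so I = I_cm + Md² gives I = 0.0032169 + (0.222)(0.128)² = 0.0068542 kg m².
Total I = 0.018359 + 0.0071434 + 0.0068542 = 0.032356 kg m².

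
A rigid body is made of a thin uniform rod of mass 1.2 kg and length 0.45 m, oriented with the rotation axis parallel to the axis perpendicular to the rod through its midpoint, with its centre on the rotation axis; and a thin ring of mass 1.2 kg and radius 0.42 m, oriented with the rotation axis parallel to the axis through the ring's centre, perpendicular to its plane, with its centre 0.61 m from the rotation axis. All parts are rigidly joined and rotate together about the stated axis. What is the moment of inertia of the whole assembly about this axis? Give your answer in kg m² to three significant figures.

Thin rod: I_cm = (1/12)ML² = (1/12)(1.2)(0.45)² = 0.02025 kg m²; axis through the centre, so I = 0.02025 kg m².
Thin ring: I_cm = MR² = (1.2)(0.42)² = 0.21168 kg m²; centre at d = 0.61 m, so I = I_cm + Md² gives I = 0.21168 + (1.2)(0.61)² = 0.6582 kg m².
Total I = 0.02025 + 0.6582 = 0.67845 kg m².

0.678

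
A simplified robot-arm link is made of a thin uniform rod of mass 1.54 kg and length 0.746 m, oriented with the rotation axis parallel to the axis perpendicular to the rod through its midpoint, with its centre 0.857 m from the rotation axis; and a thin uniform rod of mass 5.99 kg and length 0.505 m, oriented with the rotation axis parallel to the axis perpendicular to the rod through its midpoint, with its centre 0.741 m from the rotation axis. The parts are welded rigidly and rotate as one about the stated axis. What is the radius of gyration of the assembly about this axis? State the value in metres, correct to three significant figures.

0.783

Thin rod: I_cm = (1/12)ML² = (1/12)(1.54)(0.746)² = 0.07142 kg·m²; centre at d = 0.857 m, so I = I_cm + Md² gives I = 0.07142 + (1.54)(0.857)² = 1.2025 kg·m².
Thin rod: I_cm = (1/12)ML² = (1/12)(5.99)(0.505)² = 0.1273 kg·m²; centre at d = 0.741 m, so I = I_cm + Md² gives I = 0.1273 + (5.99)(0.741)² = 3.4163 kg·m².
Total I = 4.6188 kg·m²; total mass M = 7.53 kg.
k = √(I/M) = √(4.6188/7.53) = 0.78319 m.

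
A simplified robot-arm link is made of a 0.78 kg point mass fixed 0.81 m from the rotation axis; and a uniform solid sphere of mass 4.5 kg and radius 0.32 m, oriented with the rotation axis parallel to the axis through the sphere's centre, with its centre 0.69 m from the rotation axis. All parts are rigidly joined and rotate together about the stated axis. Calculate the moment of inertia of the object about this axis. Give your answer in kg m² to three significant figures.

Point mass: I_cm = 0; centre at d = 0.81 m, so the parallel axis theorem gives I = 0 + (0.78)(0.81)² = 0.51176 kg m².
Solid sphere: I_cm = (2/5)MR² = (2/5)(4.5)(0.32)² = 0.18432 kg m²; centre at d = 0.69 m, so the parallel axis theorem gives I = 0.18432 + (4.5)(0.69)² = 2.3268 kg m².
Total I = 0.51176 + 2.3268 = 2.8385 kg m².

2.84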